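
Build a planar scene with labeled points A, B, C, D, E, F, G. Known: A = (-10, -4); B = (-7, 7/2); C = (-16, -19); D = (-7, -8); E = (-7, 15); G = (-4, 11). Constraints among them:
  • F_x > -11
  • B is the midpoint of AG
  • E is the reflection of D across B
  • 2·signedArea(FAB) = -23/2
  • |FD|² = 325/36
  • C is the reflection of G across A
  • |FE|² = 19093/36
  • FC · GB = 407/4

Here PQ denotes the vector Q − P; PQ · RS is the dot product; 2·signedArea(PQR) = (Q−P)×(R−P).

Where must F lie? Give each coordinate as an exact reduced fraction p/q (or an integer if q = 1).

1. F_x = -10  [2·signedArea(FAB) = -23/2 ∩ FC · GB = 407/4]
2. F_y = -47/6  [2·signedArea(FAB) = -23/2 ∩ FC · GB = 407/4]
   → F = (-10, -47/6)

F = (-10, -47/6)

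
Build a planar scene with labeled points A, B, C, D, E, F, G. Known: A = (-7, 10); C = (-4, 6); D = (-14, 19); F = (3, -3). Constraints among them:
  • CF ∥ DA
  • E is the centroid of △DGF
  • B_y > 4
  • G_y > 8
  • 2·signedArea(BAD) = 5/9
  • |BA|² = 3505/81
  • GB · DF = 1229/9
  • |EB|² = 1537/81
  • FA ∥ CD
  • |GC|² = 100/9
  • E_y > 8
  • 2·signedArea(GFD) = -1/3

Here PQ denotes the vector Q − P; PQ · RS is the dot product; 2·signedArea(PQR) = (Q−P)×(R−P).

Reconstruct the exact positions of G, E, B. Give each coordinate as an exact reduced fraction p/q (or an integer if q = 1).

1. G_x = -6  [line -22·x + -17·y + 46/3 = 0 ∩ |GC|² = 100/9]
2. G_y = 26/3  [line -22·x + -17·y + 46/3 = 0 ∩ |GC|² = 100/9]
   → G = (-6, 26/3)
3. E_x = -17/3  [E is the centroid of △DGF]
4. E_y = 74/9  [E is the centroid of △DGF]
   → E = (-17/3, 74/9)
5. B_x = -3  [GB · DF = 1229/9 ∩ 2·signedArea(BAD) = 5/9]
6. B_y = 43/9  [GB · DF = 1229/9 ∩ 2·signedArea(BAD) = 5/9]
   → B = (-3, 43/9)

B = (-3, 43/9)
E = (-17/3, 74/9)
G = (-6, 26/3)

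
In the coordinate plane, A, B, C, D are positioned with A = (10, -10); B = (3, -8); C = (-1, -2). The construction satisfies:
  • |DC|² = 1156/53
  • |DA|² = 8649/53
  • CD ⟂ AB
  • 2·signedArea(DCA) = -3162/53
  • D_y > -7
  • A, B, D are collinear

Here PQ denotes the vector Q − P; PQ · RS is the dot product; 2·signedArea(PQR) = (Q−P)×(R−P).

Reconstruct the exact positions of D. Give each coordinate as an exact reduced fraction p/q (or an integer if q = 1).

1. D_x = -121/53  [A, B, D are collinear ∩ CD ⟂ AB]
2. D_y = -344/53  [A, B, D are collinear ∩ CD ⟂ AB]
   → D = (-121/53, -344/53)

D = (-121/53, -344/53)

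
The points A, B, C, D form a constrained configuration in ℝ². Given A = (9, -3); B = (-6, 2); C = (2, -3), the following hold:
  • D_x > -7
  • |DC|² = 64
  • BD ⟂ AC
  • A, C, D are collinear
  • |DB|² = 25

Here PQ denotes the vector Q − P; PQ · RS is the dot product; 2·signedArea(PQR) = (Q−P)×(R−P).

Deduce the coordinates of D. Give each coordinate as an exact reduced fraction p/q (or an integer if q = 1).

1. D_x = -6  [A, C, D are collinear ∩ BD ⟂ AC]
2. D_y = -3  [A, C, D are collinear ∩ BD ⟂ AC]
   → D = (-6, -3)

D = (-6, -3)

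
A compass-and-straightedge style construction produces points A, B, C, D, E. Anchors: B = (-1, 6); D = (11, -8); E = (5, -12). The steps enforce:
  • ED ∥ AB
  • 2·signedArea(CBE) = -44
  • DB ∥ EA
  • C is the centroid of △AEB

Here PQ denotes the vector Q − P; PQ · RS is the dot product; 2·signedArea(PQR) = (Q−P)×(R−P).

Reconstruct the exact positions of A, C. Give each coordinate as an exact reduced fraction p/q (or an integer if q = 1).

A = (-7, 2)
C = (-1, -4/3)

1. A_x = -7  [ED ∥ AB ∩ DB ∥ EA]
2. A_y = 2  [ED ∥ AB ∩ DB ∥ EA]
   → A = (-7, 2)
3. C_x = -1  [C is the centroid of △AEB]
4. C_y = -4/3  [C is the centroid of △AEB]
   → C = (-1, -4/3)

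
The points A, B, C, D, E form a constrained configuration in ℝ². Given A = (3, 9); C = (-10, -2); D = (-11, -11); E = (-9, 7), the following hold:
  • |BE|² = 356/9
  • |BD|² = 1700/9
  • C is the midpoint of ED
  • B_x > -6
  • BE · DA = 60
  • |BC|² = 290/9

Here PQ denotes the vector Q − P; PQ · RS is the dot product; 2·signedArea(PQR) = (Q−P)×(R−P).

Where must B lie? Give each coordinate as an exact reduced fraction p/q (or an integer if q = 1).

1. B_x = -17/3  [line -14·x + -20·y + -46 = 0 ∩ |BC|² = 290/9]
2. B_y = 5/3  [line -14·x + -20·y + -46 = 0 ∩ |BC|² = 290/9]
   → B = (-17/3, 5/3)

B = (-17/3, 5/3)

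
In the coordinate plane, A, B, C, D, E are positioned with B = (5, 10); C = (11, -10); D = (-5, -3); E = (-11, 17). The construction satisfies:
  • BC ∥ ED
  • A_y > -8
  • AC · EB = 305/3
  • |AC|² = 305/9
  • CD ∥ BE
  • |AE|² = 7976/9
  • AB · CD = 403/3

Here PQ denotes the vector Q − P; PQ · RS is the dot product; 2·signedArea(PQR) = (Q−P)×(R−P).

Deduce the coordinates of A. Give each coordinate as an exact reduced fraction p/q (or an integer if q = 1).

A = (17/3, -23/3)

1. A_x = 17/3  [line -16·x + 7·y + 433/3 = 0 ∩ |AC|² = 305/9]
2. A_y = -23/3  [line -16·x + 7·y + 433/3 = 0 ∩ |AC|² = 305/9]
   → A = (17/3, -23/3)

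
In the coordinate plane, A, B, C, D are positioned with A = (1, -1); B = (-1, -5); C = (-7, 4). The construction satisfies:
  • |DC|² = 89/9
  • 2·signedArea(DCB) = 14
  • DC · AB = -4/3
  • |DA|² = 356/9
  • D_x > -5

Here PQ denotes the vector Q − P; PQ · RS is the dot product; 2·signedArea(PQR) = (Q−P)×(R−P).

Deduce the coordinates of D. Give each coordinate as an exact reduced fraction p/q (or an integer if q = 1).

1. D_x = -13/3  [2·signedArea(DCB) = 14 ∩ DC · AB = -4/3]
2. D_y = 7/3  [2·signedArea(DCB) = 14 ∩ DC · AB = -4/3]
   → D = (-13/3, 7/3)

D = (-13/3, 7/3)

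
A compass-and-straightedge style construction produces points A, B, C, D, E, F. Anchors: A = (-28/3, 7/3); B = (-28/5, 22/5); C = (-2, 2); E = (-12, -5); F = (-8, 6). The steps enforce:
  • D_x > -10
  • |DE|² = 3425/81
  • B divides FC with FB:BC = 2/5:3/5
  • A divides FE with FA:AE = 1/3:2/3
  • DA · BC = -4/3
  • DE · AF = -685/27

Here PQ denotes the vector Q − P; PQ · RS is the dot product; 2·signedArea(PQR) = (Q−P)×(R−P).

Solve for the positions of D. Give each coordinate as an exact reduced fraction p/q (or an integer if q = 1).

D = (-88/9, 10/9)

1. D_x = -88/9  [DA · BC = -4/3 ∩ DE · AF = -685/27]
2. D_y = 10/9  [DA · BC = -4/3 ∩ DE · AF = -685/27]
   → D = (-88/9, 10/9)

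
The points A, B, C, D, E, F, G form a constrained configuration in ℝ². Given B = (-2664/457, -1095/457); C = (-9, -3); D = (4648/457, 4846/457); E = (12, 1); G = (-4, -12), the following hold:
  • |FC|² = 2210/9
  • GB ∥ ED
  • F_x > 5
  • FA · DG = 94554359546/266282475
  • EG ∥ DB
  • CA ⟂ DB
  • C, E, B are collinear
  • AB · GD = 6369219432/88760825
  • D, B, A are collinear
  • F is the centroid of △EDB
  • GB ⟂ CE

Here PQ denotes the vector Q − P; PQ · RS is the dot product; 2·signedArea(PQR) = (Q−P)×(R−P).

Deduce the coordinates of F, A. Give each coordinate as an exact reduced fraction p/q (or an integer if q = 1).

1. F_x = 7468/1371  [F is the centroid of △EDB]
2. F_y = 4208/1371  [F is the centroid of △EDB]
   → F = (7468/1371, 4208/1371)
3. A_x = -1560552/194225  [D, B, A are collinear ∩ CA ⟂ DB]
4. A_y = -813411/194225  [D, B, A are collinear ∩ CA ⟂ DB]
   → A = (-1560552/194225, -813411/194225)

A = (-1560552/194225, -813411/194225)
F = (7468/1371, 4208/1371)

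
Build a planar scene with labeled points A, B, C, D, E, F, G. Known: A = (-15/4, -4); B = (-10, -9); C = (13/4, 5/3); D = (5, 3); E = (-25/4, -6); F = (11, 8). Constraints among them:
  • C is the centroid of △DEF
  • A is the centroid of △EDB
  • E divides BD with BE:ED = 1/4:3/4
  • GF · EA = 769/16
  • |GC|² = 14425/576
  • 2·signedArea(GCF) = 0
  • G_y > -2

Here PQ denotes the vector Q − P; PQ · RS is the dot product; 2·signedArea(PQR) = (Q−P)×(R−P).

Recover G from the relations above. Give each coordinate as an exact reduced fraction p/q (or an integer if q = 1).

G = (-5/8, -3/2)

1. G_x = -5/8  [2·signedArea(GCF) = 0 ∩ GF · EA = 769/16]
2. G_y = -3/2  [2·signedArea(GCF) = 0 ∩ GF · EA = 769/16]
   → G = (-5/8, -3/2)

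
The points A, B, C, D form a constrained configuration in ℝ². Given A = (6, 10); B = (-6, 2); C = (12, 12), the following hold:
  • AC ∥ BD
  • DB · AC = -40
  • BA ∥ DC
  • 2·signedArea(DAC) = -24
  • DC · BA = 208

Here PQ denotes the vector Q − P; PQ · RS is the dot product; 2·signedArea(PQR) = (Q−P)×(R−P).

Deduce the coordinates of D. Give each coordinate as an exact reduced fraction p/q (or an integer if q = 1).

1. D_x = 0  [BA ∥ DC ∩ AC ∥ BD]
2. D_y = 4  [BA ∥ DC ∩ AC ∥ BD]
   → D = (0, 4)

D = (0, 4)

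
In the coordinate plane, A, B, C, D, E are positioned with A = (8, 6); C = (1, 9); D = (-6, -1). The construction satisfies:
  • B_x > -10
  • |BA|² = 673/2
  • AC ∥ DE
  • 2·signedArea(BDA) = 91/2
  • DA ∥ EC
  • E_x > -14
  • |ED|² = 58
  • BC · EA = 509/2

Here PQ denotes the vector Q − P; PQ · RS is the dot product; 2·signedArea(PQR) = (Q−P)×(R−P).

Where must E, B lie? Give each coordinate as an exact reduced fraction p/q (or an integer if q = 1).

B = (-19/2, 1/2)
E = (-13, 2)

1. E_x = -13  [DA ∥ EC ∩ AC ∥ DE]
2. E_y = 2  [DA ∥ EC ∩ AC ∥ DE]
   → E = (-13, 2)
3. B_x = -19/2  [2·signedArea(BDA) = 91/2 ∩ BC · EA = 509/2]
4. B_y = 1/2  [2·signedArea(BDA) = 91/2 ∩ BC · EA = 509/2]
   → B = (-19/2, 1/2)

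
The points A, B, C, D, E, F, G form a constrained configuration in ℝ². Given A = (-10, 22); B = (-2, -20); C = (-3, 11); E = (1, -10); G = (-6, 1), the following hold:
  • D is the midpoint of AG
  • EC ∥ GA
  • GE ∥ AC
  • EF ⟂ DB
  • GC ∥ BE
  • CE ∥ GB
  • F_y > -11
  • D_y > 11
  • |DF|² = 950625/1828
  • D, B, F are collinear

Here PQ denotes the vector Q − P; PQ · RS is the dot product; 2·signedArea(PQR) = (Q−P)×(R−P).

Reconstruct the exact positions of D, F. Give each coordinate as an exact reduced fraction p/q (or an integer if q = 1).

1. D_x = -8  [D is the midpoint of AG]
2. D_y = 23/2  [D is the midpoint of AG]
   → D = (-8, 23/2)
3. F_x = -1706/457  [D, B, F are collinear ∩ EF ⟂ DB]
4. F_y = -4982/457  [D, B, F are collinear ∩ EF ⟂ DB]
   → F = (-1706/457, -4982/457)

D = (-8, 23/2)
F = (-1706/457, -4982/457)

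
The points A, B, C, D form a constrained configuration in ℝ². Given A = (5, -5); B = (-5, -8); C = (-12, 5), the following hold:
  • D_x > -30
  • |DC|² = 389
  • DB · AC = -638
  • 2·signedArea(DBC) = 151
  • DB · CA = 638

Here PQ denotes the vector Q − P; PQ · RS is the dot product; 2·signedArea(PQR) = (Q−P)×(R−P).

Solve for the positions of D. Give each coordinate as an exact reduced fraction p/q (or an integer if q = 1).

1. D_x = -29  [DB · CA = 638 ∩ 2·signedArea(DBC) = 151]
2. D_y = 15  [DB · CA = 638 ∩ 2·signedArea(DBC) = 151]
   → D = (-29, 15)

D = (-29, 15)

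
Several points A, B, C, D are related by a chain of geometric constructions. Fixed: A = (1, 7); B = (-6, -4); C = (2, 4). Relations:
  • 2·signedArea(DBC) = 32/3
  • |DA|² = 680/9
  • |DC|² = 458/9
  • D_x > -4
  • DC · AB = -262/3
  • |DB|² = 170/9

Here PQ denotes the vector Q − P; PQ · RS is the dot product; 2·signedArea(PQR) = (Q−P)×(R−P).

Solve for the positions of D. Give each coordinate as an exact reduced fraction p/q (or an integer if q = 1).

D = (-11/3, -1/3)

1. D_x = -11/3  [2·signedArea(DBC) = 32/3 ∩ DC · AB = -262/3]
2. D_y = -1/3  [2·signedArea(DBC) = 32/3 ∩ DC · AB = -262/3]
   → D = (-11/3, -1/3)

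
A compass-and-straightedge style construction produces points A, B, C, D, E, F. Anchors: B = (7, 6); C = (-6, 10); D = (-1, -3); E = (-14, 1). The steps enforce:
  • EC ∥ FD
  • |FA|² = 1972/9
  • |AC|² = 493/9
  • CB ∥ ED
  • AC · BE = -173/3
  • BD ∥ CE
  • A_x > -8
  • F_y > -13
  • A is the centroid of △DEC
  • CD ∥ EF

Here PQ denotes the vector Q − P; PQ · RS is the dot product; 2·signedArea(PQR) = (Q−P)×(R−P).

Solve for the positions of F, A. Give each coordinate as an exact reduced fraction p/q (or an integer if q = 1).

1. F_x = -9  [EC ∥ FD ∩ CD ∥ EF]
2. F_y = -12  [EC ∥ FD ∩ CD ∥ EF]
   → F = (-9, -12)
3. A_x = -7  [A is the centroid of △DEC]
4. A_y = 8/3  [A is the centroid of △DEC]
   → A = (-7, 8/3)

A = (-7, 8/3)
F = (-9, -12)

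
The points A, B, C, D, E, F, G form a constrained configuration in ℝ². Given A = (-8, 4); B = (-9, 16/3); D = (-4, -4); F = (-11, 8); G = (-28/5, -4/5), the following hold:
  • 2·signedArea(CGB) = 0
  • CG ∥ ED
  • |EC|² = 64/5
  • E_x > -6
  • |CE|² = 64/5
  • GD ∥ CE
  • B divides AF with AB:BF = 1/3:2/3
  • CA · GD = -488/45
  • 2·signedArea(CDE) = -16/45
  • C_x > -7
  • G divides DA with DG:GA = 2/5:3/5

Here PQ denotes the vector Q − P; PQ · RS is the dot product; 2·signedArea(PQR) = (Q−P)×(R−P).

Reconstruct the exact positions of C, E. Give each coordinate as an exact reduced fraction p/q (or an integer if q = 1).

1. C_x = -101/15  [2·signedArea(CGB) = 0 ∩ CA · GD = -488/45]
2. C_y = 56/45  [2·signedArea(CGB) = 0 ∩ CA · GD = -488/45]
   → C = (-101/15, 56/45)
3. E_x = -77/15  [CG ∥ ED ∩ GD ∥ CE]
4. E_y = -88/45  [CG ∥ ED ∩ GD ∥ CE]
   → E = (-77/15, -88/45)

C = (-101/15, 56/45)
E = (-77/15, -88/45)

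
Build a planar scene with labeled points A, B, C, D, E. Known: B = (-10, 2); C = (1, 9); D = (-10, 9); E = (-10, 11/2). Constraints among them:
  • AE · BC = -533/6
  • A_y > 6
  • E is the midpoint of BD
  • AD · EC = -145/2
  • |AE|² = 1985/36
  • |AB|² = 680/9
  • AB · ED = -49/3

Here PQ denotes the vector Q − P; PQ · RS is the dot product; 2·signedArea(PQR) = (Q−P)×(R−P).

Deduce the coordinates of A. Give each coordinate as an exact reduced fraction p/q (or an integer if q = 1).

A = (-8/3, 20/3)

1. A_x = -8/3  [AE · BC = -533/6 ∩ AD · EC = -145/2]
2. A_y = 20/3  [AE · BC = -533/6 ∩ AD · EC = -145/2]
   → A = (-8/3, 20/3)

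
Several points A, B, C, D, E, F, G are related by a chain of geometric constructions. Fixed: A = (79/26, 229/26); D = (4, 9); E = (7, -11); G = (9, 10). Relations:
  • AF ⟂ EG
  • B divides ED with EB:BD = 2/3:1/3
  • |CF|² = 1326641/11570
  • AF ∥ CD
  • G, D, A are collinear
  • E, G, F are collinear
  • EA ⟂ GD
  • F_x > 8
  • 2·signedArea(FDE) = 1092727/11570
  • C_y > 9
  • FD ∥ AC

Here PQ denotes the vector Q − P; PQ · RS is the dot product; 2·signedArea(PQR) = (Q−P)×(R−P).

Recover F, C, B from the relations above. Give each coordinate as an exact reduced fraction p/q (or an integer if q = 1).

1. F_x = 51104/5785  [E, G, F are collinear ∩ AF ⟂ EG]
2. F_y = 95519/11570  [E, G, F are collinear ∩ AF ⟂ EG]
   → F = (51104/5785, 95519/11570)
3. C_x = -20773/11570  [AF ∥ CD ∩ FD ∥ AC]
4. C_y = 55258/5785  [AF ∥ CD ∩ FD ∥ AC]
   → C = (-20773/11570, 55258/5785)
5. B_x = 5  [B divides ED with EB:BD = 2/3:1/3]
6. B_y = 7/3  [B divides ED with EB:BD = 2/3:1/3]
   → B = (5, 7/3)

B = (5, 7/3)
C = (-20773/11570, 55258/5785)
F = (51104/5785, 95519/11570)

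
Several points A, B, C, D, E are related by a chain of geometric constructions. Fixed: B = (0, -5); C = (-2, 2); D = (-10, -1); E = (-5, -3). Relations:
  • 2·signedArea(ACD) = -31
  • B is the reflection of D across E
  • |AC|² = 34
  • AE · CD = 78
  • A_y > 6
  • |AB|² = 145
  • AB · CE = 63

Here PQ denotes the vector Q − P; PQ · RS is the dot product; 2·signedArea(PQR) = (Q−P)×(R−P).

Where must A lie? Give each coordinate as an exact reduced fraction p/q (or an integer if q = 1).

1. A_x = 1  [2·signedArea(ACD) = -31 ∩ AE · CD = 78]
2. A_y = 7  [2·signedArea(ACD) = -31 ∩ AE · CD = 78]
   → A = (1, 7)

A = (1, 7)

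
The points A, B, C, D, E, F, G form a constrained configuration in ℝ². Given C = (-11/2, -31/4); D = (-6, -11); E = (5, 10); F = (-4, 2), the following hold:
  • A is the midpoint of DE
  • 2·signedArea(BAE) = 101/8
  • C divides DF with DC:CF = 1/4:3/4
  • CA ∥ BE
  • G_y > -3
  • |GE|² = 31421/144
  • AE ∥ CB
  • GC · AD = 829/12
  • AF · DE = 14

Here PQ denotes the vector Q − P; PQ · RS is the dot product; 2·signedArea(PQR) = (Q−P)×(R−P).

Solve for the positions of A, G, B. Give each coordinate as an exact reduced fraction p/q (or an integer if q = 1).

A = (-1/2, -1/2)
B = (0, 11/4)
G = (-13/6, -35/12)

1. A_x = -1/2  [A is the midpoint of DE]
2. A_y = -1/2  [A is the midpoint of DE]
   → A = (-1/2, -1/2)
3. G_x = -13/6  [line 11/2·x + 21/2·y + 1021/24 = 0 ∩ |GE|² = 31421/144]
4. G_y = -35/12  [line 11/2·x + 21/2·y + 1021/24 = 0 ∩ |GE|² = 31421/144]
   → G = (-13/6, -35/12)
5. B_x = 0  [CA ∥ BE ∩ AE ∥ CB]
6. B_y = 11/4  [CA ∥ BE ∩ AE ∥ CB]
   → B = (0, 11/4)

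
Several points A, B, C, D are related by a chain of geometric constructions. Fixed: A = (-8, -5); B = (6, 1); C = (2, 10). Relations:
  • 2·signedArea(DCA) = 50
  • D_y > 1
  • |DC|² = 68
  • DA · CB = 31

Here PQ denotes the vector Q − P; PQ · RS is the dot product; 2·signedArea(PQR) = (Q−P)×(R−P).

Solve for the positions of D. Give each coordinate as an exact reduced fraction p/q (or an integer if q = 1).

D = (0, 2)

1. D_x = 0  [2·signedArea(DCA) = 50 ∩ DA · CB = 31]
2. D_y = 2  [2·signedArea(DCA) = 50 ∩ DA · CB = 31]
   → D = (0, 2)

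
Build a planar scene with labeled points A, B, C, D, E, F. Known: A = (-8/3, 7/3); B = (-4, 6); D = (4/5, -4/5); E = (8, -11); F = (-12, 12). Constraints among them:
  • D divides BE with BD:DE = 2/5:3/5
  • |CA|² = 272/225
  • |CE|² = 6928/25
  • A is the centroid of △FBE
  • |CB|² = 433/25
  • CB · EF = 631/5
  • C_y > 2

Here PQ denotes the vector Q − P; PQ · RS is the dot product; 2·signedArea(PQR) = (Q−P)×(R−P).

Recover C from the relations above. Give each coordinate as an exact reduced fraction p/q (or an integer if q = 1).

1. C_x = -8/5  [line 20·x + -23·y + 459/5 = 0 ∩ |CE|² = 6928/25]
2. C_y = 13/5  [line 20·x + -23·y + 459/5 = 0 ∩ |CE|² = 6928/25]
   → C = (-8/5, 13/5)

C = (-8/5, 13/5)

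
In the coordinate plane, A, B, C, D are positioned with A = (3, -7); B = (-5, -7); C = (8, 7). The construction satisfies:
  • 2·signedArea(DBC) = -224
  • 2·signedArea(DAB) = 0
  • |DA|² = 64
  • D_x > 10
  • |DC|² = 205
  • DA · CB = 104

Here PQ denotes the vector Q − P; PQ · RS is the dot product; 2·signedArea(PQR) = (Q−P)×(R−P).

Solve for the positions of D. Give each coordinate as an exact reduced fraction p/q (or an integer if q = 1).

D = (11, -7)

1. D_x = 11  [2·signedArea(DAB) = 0 ∩ 2·signedArea(DBC) = -224]
2. D_y = -7  [2·signedArea(DAB) = 0 ∩ 2·signedArea(DBC) = -224]
   → D = (11, -7)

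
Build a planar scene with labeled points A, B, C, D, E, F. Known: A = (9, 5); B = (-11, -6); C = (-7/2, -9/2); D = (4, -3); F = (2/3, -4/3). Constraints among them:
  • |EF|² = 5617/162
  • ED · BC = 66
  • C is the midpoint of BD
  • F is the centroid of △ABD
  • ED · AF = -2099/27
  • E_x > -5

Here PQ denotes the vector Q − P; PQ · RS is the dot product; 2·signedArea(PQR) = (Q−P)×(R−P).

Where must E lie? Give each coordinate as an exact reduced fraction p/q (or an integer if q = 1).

E = (-83/18, -71/18)

1. E_x = -83/18  [ED · BC = 66 ∩ ED · AF = -2099/27]
2. E_y = -71/18  [ED · BC = 66 ∩ ED · AF = -2099/27]
   → E = (-83/18, -71/18)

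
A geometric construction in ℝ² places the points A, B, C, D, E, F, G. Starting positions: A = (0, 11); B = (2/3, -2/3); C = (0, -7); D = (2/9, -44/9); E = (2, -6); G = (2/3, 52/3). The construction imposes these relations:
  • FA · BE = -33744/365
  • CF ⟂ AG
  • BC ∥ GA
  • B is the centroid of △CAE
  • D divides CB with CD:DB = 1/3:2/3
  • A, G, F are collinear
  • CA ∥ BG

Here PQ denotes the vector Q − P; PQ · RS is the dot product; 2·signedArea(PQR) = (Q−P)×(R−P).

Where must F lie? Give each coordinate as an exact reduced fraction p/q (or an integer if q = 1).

1. F_x = -684/365  [A, G, F are collinear ∩ CF ⟂ AG]
2. F_y = -2483/365  [A, G, F are collinear ∩ CF ⟂ AG]
   → F = (-684/365, -2483/365)

F = (-684/365, -2483/365)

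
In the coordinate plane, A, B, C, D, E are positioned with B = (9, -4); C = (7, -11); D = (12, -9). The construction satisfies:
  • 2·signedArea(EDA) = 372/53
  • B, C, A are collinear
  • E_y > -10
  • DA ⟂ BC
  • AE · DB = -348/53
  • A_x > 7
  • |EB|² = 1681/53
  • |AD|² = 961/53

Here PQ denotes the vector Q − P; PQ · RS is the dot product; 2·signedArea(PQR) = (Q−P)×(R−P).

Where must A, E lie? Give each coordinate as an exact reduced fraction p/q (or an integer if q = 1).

A = (419/53, -415/53)
E = (395/53, -499/53)

1. A_x = 419/53  [B, C, A are collinear ∩ DA ⟂ BC]
2. A_y = -415/53  [B, C, A are collinear ∩ DA ⟂ BC]
   → A = (419/53, -415/53)
3. E_x = 395/53  [2·signedArea(EDA) = 372/53 ∩ AE · DB = -348/53]
4. E_y = -499/53  [2·signedArea(EDA) = 372/53 ∩ AE · DB = -348/53]
   → E = (395/53, -499/53)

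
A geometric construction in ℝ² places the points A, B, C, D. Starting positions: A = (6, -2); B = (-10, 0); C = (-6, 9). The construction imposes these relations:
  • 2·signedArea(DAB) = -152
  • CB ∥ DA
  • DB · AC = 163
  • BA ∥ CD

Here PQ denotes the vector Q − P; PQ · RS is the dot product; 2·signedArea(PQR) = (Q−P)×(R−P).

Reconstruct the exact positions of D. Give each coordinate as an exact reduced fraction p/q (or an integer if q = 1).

1. D_x = 10  [CB ∥ DA ∩ BA ∥ CD]
2. D_y = 7  [CB ∥ DA ∩ BA ∥ CD]
   → D = (10, 7)

D = (10, 7)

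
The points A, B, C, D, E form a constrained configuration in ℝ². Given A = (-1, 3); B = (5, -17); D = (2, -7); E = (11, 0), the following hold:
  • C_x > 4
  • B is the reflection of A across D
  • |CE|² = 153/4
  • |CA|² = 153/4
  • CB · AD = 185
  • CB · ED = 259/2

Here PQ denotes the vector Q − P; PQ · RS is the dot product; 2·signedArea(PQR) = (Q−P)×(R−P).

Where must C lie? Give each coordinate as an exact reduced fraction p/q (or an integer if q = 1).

C = (5, 3/2)

1. C_x = 5  [CB · ED = 259/2 ∩ CB · AD = 185]
2. C_y = 3/2  [CB · ED = 259/2 ∩ CB · AD = 185]
   → C = (5, 3/2)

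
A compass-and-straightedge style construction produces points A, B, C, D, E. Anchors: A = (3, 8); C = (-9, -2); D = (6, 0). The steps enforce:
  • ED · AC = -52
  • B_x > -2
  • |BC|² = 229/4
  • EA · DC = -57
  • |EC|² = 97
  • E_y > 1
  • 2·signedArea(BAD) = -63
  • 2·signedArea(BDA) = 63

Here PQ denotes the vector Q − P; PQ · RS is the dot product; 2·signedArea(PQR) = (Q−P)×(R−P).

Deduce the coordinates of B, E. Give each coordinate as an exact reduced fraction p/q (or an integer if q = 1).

B = (-3/2, -1)
E = (0, 2)

1. B_x = -3/2  [line 8·x + 3·y + 15 = 0 ∩ |BC|² = 229/4]
2. B_y = -1  [line 8·x + 3·y + 15 = 0 ∩ |BC|² = 229/4]
   → B = (-3/2, -1)
3. E_x = 0  [EA · DC = -57 ∩ ED · AC = -52]
4. E_y = 2  [EA · DC = -57 ∩ ED · AC = -52]
   → E = (0, 2)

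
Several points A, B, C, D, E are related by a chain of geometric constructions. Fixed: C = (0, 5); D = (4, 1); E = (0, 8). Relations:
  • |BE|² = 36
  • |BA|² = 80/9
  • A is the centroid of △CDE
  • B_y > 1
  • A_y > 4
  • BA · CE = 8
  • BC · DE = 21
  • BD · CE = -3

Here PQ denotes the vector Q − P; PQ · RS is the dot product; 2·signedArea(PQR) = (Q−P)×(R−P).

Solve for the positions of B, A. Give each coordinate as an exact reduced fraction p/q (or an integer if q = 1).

1. B_x = 0  [BC · DE = 21 ∩ BD · CE = -3]
2. B_y = 2  [BC · DE = 21 ∩ BD · CE = -3]
   → B = (0, 2)
3. A_x = 4/3  [A is the centroid of △CDE]
4. A_y = 14/3  [A is the centroid of △CDE]
   → A = (4/3, 14/3)

A = (4/3, 14/3)
B = (0, 2)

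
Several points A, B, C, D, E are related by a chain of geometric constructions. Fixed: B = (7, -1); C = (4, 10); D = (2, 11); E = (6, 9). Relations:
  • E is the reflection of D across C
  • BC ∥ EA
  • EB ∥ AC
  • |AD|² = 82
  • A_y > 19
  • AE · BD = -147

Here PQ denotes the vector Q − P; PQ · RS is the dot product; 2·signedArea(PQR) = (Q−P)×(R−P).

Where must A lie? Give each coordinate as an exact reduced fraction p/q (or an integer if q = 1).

A = (3, 20)

1. A_x = 3  [EB ∥ AC ∩ BC ∥ EA]
2. A_y = 20  [EB ∥ AC ∩ BC ∥ EA]
   → A = (3, 20)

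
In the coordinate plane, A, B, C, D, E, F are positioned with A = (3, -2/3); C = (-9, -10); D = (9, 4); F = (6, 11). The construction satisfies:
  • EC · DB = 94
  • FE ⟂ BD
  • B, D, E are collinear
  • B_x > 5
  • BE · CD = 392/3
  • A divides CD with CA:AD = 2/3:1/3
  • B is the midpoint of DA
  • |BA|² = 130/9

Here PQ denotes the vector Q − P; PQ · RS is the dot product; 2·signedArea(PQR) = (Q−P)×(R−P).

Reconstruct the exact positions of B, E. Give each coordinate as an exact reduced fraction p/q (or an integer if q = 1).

B = (6, 5/3)
E = (684/65, 337/65)

1. B_x = 6  [B is the midpoint of DA]
2. B_y = 5/3  [B is the midpoint of DA]
   → B = (6, 5/3)
3. E_x = 684/65  [B, D, E are collinear ∩ FE ⟂ BD]
4. E_y = 337/65  [B, D, E are collinear ∩ FE ⟂ BD]
   → E = (684/65, 337/65)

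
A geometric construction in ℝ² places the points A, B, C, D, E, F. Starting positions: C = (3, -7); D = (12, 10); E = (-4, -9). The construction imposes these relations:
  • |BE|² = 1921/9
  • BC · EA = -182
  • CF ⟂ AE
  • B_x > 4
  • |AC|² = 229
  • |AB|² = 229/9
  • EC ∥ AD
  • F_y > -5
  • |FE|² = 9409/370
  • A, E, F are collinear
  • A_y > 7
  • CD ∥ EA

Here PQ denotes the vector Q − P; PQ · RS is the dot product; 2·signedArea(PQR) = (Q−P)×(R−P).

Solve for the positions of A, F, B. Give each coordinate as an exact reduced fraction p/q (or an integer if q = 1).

A = (5, 8)
B = (13/3, 3)
F = (-607/370, -1681/370)

1. A_x = 5  [EC ∥ AD ∩ CD ∥ EA]
2. A_y = 8  [EC ∥ AD ∩ CD ∥ EA]
   → A = (5, 8)
3. F_x = -607/370  [A, E, F are collinear ∩ CF ⟂ AE]
4. F_y = -1681/370  [A, E, F are collinear ∩ CF ⟂ AE]
   → F = (-607/370, -1681/370)
5. B_x = 13/3  [line -9·x + -17·y + 90 = 0 ∩ |BE|² = 1921/9]
6. B_y = 3  [line -9·x + -17·y + 90 = 0 ∩ |BE|² = 1921/9]
   → B = (13/3, 3)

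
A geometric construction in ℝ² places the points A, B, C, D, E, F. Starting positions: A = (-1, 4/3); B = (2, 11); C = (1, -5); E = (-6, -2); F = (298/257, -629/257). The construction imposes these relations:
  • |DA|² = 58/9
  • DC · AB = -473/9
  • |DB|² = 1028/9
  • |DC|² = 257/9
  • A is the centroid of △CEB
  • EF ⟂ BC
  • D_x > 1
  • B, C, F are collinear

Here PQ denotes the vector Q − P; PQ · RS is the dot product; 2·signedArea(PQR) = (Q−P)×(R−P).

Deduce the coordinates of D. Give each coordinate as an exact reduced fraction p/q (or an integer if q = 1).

1. D_x = 4/3  [line -3·x + -29/3·y + 65/9 = 0 ∩ |DA|² = 58/9]
2. D_y = 1/3  [line -3·x + -29/3·y + 65/9 = 0 ∩ |DA|² = 58/9]
   → D = (4/3, 1/3)

D = (4/3, 1/3)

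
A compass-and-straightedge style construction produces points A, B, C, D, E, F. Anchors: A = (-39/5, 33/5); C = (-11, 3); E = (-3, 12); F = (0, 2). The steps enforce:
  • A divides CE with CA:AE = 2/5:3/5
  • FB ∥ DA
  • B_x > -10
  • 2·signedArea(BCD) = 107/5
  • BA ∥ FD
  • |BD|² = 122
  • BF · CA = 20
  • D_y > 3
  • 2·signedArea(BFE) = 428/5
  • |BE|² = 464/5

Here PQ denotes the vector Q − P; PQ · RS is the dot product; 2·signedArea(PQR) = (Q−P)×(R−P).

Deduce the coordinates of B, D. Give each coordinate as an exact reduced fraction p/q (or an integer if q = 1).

B = (-47/5, 24/5)
D = (8/5, 19/5)

1. B_x = -47/5  [2·signedArea(BFE) = 428/5 ∩ BF · CA = 20]
2. B_y = 24/5  [2·signedArea(BFE) = 428/5 ∩ BF · CA = 20]
   → B = (-47/5, 24/5)
3. D_x = 8/5  [2·signedArea(BCD) = 107/5 ∩ FB ∥ DA]
4. D_y = 19/5  [2·signedArea(BCD) = 107/5 ∩ FB ∥ DA]
   → D = (8/5, 19/5)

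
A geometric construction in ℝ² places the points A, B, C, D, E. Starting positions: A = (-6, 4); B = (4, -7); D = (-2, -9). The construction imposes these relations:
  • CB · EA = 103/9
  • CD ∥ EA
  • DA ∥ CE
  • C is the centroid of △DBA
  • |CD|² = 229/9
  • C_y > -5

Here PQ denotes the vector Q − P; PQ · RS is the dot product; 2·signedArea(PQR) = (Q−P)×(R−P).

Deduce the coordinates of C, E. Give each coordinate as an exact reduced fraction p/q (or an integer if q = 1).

C = (-4/3, -4)
E = (-16/3, 9)

1. C_x = -4/3  [C is the centroid of △DBA]
2. C_y = -4  [C is the centroid of △DBA]
   → C = (-4/3, -4)
3. E_x = -16/3  [CD ∥ EA ∩ DA ∥ CE]
4. E_y = 9  [CD ∥ EA ∩ DA ∥ CE]
   → E = (-16/3, 9)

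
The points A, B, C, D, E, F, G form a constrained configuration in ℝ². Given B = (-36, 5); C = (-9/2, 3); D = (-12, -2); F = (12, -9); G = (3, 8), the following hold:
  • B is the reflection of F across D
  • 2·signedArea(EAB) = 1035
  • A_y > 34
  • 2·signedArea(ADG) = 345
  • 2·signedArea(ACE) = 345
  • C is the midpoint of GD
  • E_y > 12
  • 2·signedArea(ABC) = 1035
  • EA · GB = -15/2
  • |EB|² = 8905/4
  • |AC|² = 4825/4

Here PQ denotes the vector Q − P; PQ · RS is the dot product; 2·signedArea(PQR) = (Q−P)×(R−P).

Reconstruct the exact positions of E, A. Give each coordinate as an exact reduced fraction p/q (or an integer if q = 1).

1. A_x = 9  [2·signedArea(ABC) = 1035 ∩ 2·signedArea(ADG) = 345]
2. A_y = 35  [2·signedArea(ABC) = 1035 ∩ 2·signedArea(ADG) = 345]
   → A = (9, 35)
3. E_x = 21/2  [2·signedArea(EAB) = 1035 ∩ 2·signedArea(ACE) = 345]
4. E_y = 13  [2·signedArea(EAB) = 1035 ∩ 2·signedArea(ACE) = 345]
   → E = (21/2, 13)

A = (9, 35)
E = (21/2, 13)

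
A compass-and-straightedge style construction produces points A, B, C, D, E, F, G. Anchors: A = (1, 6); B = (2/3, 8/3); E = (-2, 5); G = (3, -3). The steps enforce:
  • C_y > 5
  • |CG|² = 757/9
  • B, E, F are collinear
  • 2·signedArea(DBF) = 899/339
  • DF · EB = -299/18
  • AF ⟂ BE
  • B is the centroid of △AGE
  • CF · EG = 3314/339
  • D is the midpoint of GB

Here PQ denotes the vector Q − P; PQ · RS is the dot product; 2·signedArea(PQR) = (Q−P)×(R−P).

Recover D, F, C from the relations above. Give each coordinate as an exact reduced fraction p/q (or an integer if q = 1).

1. D_x = 11/6  [D is the midpoint of GB]
2. D_y = -1/6  [D is the midpoint of GB]
   → D = (11/6, -1/6)
3. F_x = -90/113  [B, E, F are collinear ∩ AF ⟂ BE]
4. F_y = 446/113  [B, E, F are collinear ∩ AF ⟂ BE]
   → F = (-90/113, 446/113)
5. C_x = 0  [line -5·x + 8·y + -136/3 = 0 ∩ |CG|² = 757/9]
6. C_y = 17/3  [line -5·x + 8·y + -136/3 = 0 ∩ |CG|² = 757/9]
   → C = (0, 17/3)

C = (0, 17/3)
D = (11/6, -1/6)
F = (-90/113, 446/113)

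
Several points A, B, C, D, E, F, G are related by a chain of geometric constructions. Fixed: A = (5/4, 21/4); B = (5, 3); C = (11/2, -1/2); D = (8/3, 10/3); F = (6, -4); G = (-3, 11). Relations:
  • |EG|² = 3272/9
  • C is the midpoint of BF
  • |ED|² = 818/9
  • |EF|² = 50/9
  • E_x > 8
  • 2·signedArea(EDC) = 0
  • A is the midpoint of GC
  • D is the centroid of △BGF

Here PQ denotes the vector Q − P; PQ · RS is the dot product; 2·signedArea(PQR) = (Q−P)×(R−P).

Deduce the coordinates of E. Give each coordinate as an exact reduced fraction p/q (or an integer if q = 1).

1. E_x = 25/3  [line 23/6·x + 17/6·y + -59/3 = 0 ∩ |ED|² = 818/9]
2. E_y = -13/3  [line 23/6·x + 17/6·y + -59/3 = 0 ∩ |ED|² = 818/9]
   → E = (25/3, -13/3)

E = (25/3, -13/3)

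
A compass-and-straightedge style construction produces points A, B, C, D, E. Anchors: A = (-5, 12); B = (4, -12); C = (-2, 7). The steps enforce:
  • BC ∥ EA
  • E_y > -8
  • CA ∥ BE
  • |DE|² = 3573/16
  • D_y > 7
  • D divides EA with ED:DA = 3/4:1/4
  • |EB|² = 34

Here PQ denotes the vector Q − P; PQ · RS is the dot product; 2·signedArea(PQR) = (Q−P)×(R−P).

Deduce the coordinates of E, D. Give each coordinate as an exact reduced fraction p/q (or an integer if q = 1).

1. E_x = 1  [BC ∥ EA ∩ CA ∥ BE]
2. E_y = -7  [BC ∥ EA ∩ CA ∥ BE]
   → E = (1, -7)
3. D_x = -7/2  [D divides EA with ED:DA = 3/4:1/4]
4. D_y = 29/4  [D divides EA with ED:DA = 3/4:1/4]
   → D = (-7/2, 29/4)

D = (-7/2, 29/4)
E = (1, -7)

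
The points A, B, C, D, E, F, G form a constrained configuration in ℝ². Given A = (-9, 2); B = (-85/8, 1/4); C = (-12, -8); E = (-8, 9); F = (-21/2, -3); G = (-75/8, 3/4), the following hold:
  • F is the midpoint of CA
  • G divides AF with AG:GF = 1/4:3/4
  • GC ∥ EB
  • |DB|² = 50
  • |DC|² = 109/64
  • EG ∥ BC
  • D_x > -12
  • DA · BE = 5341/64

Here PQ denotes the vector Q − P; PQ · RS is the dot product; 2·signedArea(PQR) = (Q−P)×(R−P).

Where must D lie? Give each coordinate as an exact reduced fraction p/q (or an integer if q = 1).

D = (-93/8, -27/4)

1. D_x = -93/8  [line -21/8·x + -35/4·y + -5733/64 = 0 ∩ |DC|² = 109/64]
2. D_y = -27/4  [line -21/8·x + -35/4·y + -5733/64 = 0 ∩ |DC|² = 109/64]
   → D = (-93/8, -27/4)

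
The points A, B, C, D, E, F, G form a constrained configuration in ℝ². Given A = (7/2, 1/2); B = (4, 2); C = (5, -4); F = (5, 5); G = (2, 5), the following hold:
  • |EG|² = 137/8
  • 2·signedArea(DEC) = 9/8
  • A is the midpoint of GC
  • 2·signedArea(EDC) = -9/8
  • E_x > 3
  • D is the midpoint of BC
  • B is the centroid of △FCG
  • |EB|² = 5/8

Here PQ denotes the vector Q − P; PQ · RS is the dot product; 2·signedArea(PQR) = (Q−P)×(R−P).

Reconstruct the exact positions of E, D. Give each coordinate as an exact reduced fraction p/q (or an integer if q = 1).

1. D_x = 9/2  [D is the midpoint of BC]
2. D_y = -1  [D is the midpoint of BC]
   → D = (9/2, -1)
3. E_x = 15/4  [line 3·x + 1/2·y + -95/8 = 0 ∩ |EG|² = 137/8]
4. E_y = 5/4  [line 3·x + 1/2·y + -95/8 = 0 ∩ |EG|² = 137/8]
   → E = (15/4, 5/4)

D = (9/2, -1)
E = (15/4, 5/4)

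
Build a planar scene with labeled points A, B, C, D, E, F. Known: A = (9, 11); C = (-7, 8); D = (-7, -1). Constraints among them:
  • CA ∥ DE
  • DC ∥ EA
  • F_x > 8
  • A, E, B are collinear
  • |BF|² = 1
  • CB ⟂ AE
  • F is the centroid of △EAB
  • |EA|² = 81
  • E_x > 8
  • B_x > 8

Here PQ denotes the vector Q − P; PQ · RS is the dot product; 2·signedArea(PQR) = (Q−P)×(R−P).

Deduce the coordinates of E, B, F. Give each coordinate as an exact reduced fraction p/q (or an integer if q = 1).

B = (9, 8)
E = (9, 2)
F = (9, 7)

1. E_x = 9  [DC ∥ EA ∩ CA ∥ DE]
2. E_y = 2  [DC ∥ EA ∩ CA ∥ DE]
   → E = (9, 2)
3. B_x = 9  [A, E, B are collinear ∩ CB ⟂ AE]
4. B_y = 8  [A, E, B are collinear ∩ CB ⟂ AE]
   → B = (9, 8)
5. F_x = 9  [F is the centroid of △EAB]
6. F_y = 7  [F is the centroid of △EAB]
   → F = (9, 7)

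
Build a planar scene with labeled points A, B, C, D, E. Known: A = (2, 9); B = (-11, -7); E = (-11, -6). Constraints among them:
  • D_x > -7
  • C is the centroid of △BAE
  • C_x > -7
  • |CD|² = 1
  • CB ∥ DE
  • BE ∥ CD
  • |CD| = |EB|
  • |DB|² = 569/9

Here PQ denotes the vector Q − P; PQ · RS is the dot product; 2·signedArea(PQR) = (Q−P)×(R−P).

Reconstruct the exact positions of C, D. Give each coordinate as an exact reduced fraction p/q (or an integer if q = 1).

C = (-20/3, -4/3)
D = (-20/3, -1/3)

1. C_x = -20/3  [C is the centroid of △BAE]
2. C_y = -4/3  [C is the centroid of △BAE]
   → C = (-20/3, -4/3)
3. D_x = -20/3  [CB ∥ DE ∩ BE ∥ CD]
4. D_y = -1/3  [CB ∥ DE ∩ BE ∥ CD]
   → D = (-20/3, -1/3)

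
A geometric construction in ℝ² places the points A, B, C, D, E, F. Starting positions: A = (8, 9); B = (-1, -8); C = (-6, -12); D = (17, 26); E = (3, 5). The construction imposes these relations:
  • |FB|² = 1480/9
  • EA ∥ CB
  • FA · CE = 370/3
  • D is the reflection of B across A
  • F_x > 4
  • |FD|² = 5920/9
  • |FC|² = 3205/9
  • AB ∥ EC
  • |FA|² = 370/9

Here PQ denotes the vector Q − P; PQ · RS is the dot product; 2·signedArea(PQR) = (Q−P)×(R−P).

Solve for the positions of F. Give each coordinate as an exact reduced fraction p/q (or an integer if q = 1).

F = (5, 10/3)

1. F_x = 5  [line -9·x + -17·y + 305/3 = 0 ∩ |FC|² = 3205/9]
2. F_y = 10/3  [line -9·x + -17·y + 305/3 = 0 ∩ |FC|² = 3205/9]
   → F = (5, 10/3)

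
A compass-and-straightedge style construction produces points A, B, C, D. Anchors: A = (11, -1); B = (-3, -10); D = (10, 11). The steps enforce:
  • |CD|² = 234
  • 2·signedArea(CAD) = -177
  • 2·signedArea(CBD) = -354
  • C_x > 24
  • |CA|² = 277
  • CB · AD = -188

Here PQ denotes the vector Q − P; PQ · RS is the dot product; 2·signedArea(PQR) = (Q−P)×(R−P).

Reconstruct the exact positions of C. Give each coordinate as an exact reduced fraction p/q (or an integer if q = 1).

C = (25, 8)

1. C_x = 25  [2·signedArea(CBD) = -354 ∩ CB · AD = -188]
2. C_y = 8  [2·signedArea(CBD) = -354 ∩ CB · AD = -188]
   → C = (25, 8)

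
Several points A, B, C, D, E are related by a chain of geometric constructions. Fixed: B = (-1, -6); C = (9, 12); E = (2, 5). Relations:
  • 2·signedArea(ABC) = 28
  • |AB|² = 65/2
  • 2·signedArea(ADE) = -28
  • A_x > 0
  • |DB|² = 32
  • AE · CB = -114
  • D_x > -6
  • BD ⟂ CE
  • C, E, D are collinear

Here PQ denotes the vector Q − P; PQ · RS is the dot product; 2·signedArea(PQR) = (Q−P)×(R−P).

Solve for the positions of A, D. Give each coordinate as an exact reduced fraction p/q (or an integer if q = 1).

1. A_x = 1/2  [AE · CB = -114 ∩ 2·signedArea(ABC) = 28]
2. A_y = -1/2  [AE · CB = -114 ∩ 2·signedArea(ABC) = 28]
   → A = (1/2, -1/2)
3. D_x = -5  [2·signedArea(ADE) = -28 ∩ C, E, D are collinear]
4. D_y = -2  [2·signedArea(ADE) = -28 ∩ C, E, D are collinear]
   → D = (-5, -2)

A = (1/2, -1/2)
D = (-5, -2)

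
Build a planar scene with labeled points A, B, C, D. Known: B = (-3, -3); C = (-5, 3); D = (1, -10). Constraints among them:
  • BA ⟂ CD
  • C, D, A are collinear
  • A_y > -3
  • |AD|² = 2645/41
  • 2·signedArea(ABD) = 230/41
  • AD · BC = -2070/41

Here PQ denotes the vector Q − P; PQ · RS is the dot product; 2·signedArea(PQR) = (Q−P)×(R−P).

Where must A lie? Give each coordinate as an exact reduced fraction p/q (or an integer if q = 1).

A = (-97/41, -111/41)

1. A_x = -97/41  [C, D, A are collinear ∩ BA ⟂ CD]
2. A_y = -111/41  [C, D, A are collinear ∩ BA ⟂ CD]
   → A = (-97/41, -111/41)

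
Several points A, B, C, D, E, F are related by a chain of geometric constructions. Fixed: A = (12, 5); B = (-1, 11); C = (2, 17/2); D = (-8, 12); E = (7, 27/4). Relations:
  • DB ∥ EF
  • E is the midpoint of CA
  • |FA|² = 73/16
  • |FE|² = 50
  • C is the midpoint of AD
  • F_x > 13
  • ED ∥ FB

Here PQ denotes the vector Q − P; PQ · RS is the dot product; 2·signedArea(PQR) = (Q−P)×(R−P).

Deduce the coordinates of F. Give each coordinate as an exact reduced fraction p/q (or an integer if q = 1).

1. F_x = 14  [ED ∥ FB ∩ DB ∥ EF]
2. F_y = 23/4  [ED ∥ FB ∩ DB ∥ EF]
   → F = (14, 23/4)

F = (14, 23/4)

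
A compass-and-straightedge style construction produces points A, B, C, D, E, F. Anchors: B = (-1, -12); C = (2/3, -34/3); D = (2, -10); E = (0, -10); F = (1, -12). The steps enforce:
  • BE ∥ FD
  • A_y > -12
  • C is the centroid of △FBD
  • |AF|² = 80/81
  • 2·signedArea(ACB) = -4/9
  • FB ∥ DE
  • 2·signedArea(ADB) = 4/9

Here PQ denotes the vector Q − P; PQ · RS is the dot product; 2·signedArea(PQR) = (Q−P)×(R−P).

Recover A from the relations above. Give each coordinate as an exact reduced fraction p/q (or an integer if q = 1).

A = (5/9, -100/9)

1. A_x = 5/9  [2·signedArea(ADB) = 4/9 ∩ 2·signedArea(ACB) = -4/9]
2. A_y = -100/9  [2·signedArea(ADB) = 4/9 ∩ 2·signedArea(ACB) = -4/9]
   → A = (5/9, -100/9)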